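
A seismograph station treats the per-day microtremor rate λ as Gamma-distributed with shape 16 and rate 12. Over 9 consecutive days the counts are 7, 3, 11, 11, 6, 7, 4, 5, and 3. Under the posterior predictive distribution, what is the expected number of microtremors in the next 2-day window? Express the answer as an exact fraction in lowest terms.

Total count: 7 + 3 + 11 + 11 + 6 + 7 + 4 + 5 + 3 = 57.
Total exposure: 9 days.
By Gamma–Poisson conjugacy, the posterior is Gamma(α + Σx, β + Σt) = Gamma(16 + 57, 12 + 9) = Gamma(73, 21).
Predictive mean over a 2-day window = T·E[λ|data] = 2·73/21 = 146/21.

146/21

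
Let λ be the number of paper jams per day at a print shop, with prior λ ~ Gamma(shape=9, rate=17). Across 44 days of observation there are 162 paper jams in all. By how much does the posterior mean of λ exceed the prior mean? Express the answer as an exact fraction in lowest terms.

Total count 162 over total exposure 44 days.
Conjugate update: add total count to the shape and total exposure to the rate, giving Gamma(171, 61).
Posterior mean = 171/61 = 171/61; prior mean = 9/17 = 9/17. Difference = 171/61 − 9/17 = 2358/1037.

2358/1037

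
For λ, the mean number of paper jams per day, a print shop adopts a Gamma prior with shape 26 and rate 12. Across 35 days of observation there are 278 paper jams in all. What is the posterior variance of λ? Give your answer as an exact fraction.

Total count 278 over total exposure 35 days.
Gamma(α, β) with Poisson data over total exposure Σt gives posterior Gamma(α+Σx, β+Σt) = Gamma(304, 47).
Posterior variance = α'/β'² = 304/2209.

304/2209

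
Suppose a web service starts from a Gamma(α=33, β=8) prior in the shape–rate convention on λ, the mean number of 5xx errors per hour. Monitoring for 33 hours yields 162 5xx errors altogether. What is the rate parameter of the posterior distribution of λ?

Total count 162 over total exposure 33 hours.
The Gamma prior is conjugate for the Poisson rate, so λ | data ~ Gamma(33+162, 8+33) = Gamma(195, 41).

41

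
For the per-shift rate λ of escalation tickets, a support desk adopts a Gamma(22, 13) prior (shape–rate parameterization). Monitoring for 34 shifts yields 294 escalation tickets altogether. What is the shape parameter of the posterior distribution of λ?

Total count 294 over total exposure 34 shifts.
Posterior: α' = 22 + 294 = 316, β' = 13 + 34 = 47.

316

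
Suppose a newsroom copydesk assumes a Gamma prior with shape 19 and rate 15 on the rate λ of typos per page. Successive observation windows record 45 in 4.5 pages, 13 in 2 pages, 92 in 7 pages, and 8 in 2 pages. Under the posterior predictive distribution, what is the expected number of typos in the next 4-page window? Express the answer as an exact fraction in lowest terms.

Total count: 45 + 13 + 92 + 8 = 158.
Total exposure: 4.5 + 2 + 7 + 2 = 15.5 pages.
Posterior: α' = 19 + 158 = 177, β' = 15 + 15.5 = 61/2.
Predictive mean over a 4-page window = T·E[λ|data] = 4·177/(61/2) = 1416/61.

1416/61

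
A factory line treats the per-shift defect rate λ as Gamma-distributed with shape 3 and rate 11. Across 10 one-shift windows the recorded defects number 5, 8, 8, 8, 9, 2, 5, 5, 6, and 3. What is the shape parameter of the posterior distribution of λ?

Total count: 5 + 8 + 8 + 8 + 9 + 2 + 5 + 5 + 6 + 3 = 59.
Total exposure: 10 shifts.
The Gamma prior is conjugate for the Poisson rate, so λ | data ~ Gamma(3+59, 11+10) = Gamma(62, 21).

62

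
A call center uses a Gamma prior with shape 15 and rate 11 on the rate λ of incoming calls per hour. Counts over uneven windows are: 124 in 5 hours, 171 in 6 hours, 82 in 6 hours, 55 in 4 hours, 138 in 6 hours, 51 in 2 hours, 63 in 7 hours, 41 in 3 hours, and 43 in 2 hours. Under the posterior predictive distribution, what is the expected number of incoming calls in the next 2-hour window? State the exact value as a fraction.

Total count: 124 + 171 + 82 + 55 + 138 + 51 + 63 + 41 + 43 = 768.
Total exposure: 5 + 6 + 6 + 4 + 6 + 2 + 7 + 3 + 2 = 41 hours.
Posterior: α' = 15 + 768 = 783, β' = 11 + 41 = 52.
Predictive mean over a 2-hour window = T·E[λ|data] = 2·783/52 = 783/26.

783/26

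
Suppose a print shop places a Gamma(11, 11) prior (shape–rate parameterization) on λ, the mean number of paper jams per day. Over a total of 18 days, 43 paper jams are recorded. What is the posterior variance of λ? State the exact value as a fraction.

Total count 43 over total exposure 18 days.
Posterior: α' = 11 + 43 = 54, β' = 11 + 18 = 29.
Posterior variance = α'/β'² = 54/841.

54/841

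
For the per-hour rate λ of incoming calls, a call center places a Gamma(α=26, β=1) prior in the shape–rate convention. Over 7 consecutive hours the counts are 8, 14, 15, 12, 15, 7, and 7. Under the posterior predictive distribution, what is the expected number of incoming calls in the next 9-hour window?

Total count: 8 + 14 + 15 + 12 + 15 + 7 + 7 = 78.
Total exposure: 7 hours.
By Gamma–Poisson conjugacy, the posterior is Gamma(α + Σx, β + Σt) = Gamma(26 + 78, 1 + 7) = Gamma(104, 8).
Predictive mean over a 9-hour window = T·E[λ|data] = 9·104/8 = 117.

117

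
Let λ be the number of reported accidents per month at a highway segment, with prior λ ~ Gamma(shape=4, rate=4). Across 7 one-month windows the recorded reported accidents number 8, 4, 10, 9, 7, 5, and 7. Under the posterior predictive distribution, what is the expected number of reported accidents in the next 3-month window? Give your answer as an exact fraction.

Total count: 8 + 4 + 10 + 9 + 7 + 5 + 7 = 50.
Total exposure: 7 months.
Conjugate update: add total count to the shape and total exposure to the rate, giving Gamma(54, 11).
Predictive mean over a 3-month window = T·E[λ|data] = 3·54/11 = 162/11.

162/11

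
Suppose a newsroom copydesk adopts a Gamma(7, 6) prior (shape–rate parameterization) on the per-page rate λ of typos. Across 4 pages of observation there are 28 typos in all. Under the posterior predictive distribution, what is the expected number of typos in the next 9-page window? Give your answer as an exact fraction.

Total count 28 over total exposure 4 pages.
Gamma(α, β) with Poisson data over total exposure Σt gives posterior Gamma(α+Σx, β+Σt) = Gamma(35, 10).
Predictive mean over a 9-page window = T·E[λ|data] = 9·35/10 = 63/2.

63/2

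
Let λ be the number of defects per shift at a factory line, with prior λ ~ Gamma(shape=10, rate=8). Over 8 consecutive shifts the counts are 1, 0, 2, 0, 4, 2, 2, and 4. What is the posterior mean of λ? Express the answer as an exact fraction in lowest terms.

Total count: 1 + 0 + 2 + 0 + 4 + 2 + 2 + 4 = 15.
Total exposure: 8 shifts.
By Gamma–Poisson conjugacy, the posterior is Gamma(α + Σx, β + Σt) = Gamma(10 + 15, 8 + 8) = Gamma(25, 16).
Posterior mean = α'/β' = 25/16.

25/16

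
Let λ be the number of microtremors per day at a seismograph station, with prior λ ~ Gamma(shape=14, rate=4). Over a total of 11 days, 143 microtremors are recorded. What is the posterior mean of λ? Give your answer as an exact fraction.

157/15

Total count 143 over total exposure 11 days.
The Gamma prior is conjugate for the Poisson rate, so λ | data ~ Gamma(14+143, 4+11) = Gamma(157, 15).
Posterior mean = α'/β' = 157/15.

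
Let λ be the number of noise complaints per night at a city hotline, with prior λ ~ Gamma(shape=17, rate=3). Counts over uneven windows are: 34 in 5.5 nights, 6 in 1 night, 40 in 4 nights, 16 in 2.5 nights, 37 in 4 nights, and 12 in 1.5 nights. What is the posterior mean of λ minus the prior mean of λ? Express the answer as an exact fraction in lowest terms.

241/129

Total count: 34 + 6 + 40 + 16 + 37 + 12 = 145.
Total exposure: 5.5 + 1 + 4 + 2.5 + 4 + 1.5 = 18.5 nights.
By Gamma–Poisson conjugacy, the posterior is Gamma(α + Σx, β + Σt) = Gamma(17 + 145, 3 + 18.5) = Gamma(162, 43/2).
Posterior mean = 162/(43/2) = 324/43; prior mean = 17/3 = 17/3. Difference = 324/43 − 17/3 = 241/129.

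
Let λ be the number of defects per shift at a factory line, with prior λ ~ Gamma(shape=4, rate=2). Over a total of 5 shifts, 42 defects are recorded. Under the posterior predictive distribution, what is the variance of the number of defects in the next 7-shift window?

Total count 42 over total exposure 5 shifts.
Gamma(α, β) with Poisson data over total exposure Σt gives posterior Gamma(α+Σx, β+Σt) = Gamma(46, 7).
The posterior predictive for a window of length T is Negative Binomial with variance T·α'·(β'+T)/β'² = 7·46·14/49 = 92.

92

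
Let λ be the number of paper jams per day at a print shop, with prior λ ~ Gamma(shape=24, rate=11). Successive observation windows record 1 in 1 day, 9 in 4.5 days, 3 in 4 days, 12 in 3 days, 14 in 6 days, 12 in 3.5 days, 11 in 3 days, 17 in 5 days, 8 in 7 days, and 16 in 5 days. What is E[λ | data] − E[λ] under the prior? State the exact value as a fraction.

125/583

Total count: 1 + 9 + 3 + 12 + 14 + 12 + 11 + 17 + 8 + 16 = 103.
Total exposure: 1 + 4.5 + 4 + 3 + 6 + 3.5 + 3 + 5 + 7 + 5 = 42 days.
Gamma(α, β) with Poisson data over total exposure Σt gives posterior Gamma(α+Σx, β+Σt) = Gamma(127, 53).
Posterior mean = 127/53 = 127/53; prior mean = 24/11 = 24/11. Difference = 127/53 − 24/11 = 125/583.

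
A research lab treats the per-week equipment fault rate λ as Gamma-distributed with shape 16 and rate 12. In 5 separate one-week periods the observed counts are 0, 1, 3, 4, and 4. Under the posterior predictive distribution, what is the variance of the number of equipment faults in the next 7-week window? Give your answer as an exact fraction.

Total count: 0 + 1 + 3 + 4 + 4 = 12.
Total exposure: 5 weeks.
The Gamma prior is conjugate for the Poisson rate, so λ | data ~ Gamma(16+12, 12+5) = Gamma(28, 17).
The posterior predictive for a window of length T is Negative Binomial with variance T·α'·(β'+T)/β'² = 7·28·24/289 = 4704/289.

4704/289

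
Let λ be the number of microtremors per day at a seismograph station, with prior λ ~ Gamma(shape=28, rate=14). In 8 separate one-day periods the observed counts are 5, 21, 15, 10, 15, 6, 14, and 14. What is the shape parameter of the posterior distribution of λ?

128

Total count: 5 + 21 + 15 + 10 + 15 + 6 + 14 + 14 = 100.
Total exposure: 8 days.
Posterior: α' = 28 + 100 = 128, β' = 14 + 8 = 22.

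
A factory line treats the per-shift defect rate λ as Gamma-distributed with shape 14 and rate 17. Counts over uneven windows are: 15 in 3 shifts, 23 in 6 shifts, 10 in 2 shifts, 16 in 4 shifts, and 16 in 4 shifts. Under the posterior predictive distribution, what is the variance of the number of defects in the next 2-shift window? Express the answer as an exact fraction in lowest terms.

893/162

Total count: 15 + 23 + 10 + 16 + 16 = 80.
Total exposure: 3 + 6 + 2 + 4 + 4 = 19 shifts.
Posterior: α' = 14 + 80 = 94, β' = 17 + 19 = 36.
The posterior predictive for a window of length T is Negative Binomial with variance T·α'·(β'+T)/β'² = 2·94·38/1296 = 893/162.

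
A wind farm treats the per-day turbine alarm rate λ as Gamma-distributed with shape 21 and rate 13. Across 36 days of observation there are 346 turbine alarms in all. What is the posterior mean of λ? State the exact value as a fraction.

Total count 346 over total exposure 36 days.
Conjugate update: add total count to the shape and total exposure to the rate, giving Gamma(367, 49).
Posterior mean = α'/β' = 367/49.

367/49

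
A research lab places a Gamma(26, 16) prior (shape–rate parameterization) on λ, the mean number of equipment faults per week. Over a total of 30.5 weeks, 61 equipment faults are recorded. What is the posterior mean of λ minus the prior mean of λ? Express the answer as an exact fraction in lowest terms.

Total count 61 over total exposure 30.5 weeks.
Gamma(α, β) with Poisson data over total exposure Σt gives posterior Gamma(α+Σx, β+Σt) = Gamma(87, 93/2).
Posterior mean = 87/(93/2) = 58/31; prior mean = 26/16 = 13/8. Difference = 58/31 − 13/8 = 61/248.

61/248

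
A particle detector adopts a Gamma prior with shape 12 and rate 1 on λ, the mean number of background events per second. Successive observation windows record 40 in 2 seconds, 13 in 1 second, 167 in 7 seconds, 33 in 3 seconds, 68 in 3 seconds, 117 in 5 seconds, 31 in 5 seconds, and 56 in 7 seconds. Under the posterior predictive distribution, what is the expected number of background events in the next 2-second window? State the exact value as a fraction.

537/17

Total count: 40 + 13 + 167 + 33 + 68 + 117 + 31 + 56 = 525.
Total exposure: 2 + 1 + 7 + 3 + 3 + 5 + 5 + 7 = 33 seconds.
Gamma(α, β) with Poisson data over total exposure Σt gives posterior Gamma(α+Σx, β+Σt) = Gamma(537, 34).
Predictive mean over a 2-second window = T·E[λ|data] = 2·537/34 = 537/17.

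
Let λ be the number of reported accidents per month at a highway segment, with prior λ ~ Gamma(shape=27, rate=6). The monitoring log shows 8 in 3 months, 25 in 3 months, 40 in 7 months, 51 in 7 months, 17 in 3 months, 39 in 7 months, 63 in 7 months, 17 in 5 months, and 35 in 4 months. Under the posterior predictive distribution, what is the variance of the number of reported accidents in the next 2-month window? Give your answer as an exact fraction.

4347/338

Total count: 8 + 25 + 40 + 51 + 17 + 39 + 63 + 17 + 35 = 295.
Total exposure: 3 + 3 + 7 + 7 + 3 + 7 + 7 + 5 + 4 = 46 months.
Posterior: α' = 27 + 295 = 322, β' = 6 + 46 = 52.
The posterior predictive for a window of length T is Negative Binomial with variance T·α'·(β'+T)/β'² = 2·322·54/2704 = 4347/338.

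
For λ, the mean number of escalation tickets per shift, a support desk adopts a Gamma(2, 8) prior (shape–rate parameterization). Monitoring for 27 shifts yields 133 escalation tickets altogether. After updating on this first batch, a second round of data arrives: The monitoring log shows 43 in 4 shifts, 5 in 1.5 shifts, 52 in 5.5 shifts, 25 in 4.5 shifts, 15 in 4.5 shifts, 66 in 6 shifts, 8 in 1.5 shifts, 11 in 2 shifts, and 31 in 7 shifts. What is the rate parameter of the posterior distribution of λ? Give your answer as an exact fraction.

143/2

Total count 133 over total exposure 27 shifts.
After the first batch: Gamma(2 + 133, 8 + 27) = Gamma(135, 35).
Total count: 43 + 5 + 52 + 25 + 15 + 66 + 8 + 11 + 31 = 256.
Total exposure: 4 + 1.5 + 5.5 + 4.5 + 4.5 + 6 + 1.5 + 2 + 7 = 36.5 shifts.
After the second batch: Gamma(135 + 256, 35 + 36.5) = Gamma(391, 143/2).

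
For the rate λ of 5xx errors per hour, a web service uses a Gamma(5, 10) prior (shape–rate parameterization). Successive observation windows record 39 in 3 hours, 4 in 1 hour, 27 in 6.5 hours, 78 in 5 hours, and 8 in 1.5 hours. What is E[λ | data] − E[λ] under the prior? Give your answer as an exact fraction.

Total count: 39 + 4 + 27 + 78 + 8 = 156.
Total exposure: 3 + 1 + 6.5 + 5 + 1.5 = 17 hours.
The Gamma prior is conjugate for the Poisson rate, so λ | data ~ Gamma(5+156, 10+17) = Gamma(161, 27).
Posterior mean = 161/27 = 161/27; prior mean = 5/10 = 1/2. Difference = 161/27 − 1/2 = 295/54.

295/54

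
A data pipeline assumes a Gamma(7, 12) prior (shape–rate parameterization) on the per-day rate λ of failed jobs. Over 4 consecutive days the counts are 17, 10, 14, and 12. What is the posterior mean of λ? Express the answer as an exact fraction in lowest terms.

15/4

Total count: 17 + 10 + 14 + 12 = 53.
Total exposure: 4 days.
Posterior: α' = 7 + 53 = 60, β' = 12 + 4 = 16.
Posterior mean = α'/β' = 60/16 = 15/4.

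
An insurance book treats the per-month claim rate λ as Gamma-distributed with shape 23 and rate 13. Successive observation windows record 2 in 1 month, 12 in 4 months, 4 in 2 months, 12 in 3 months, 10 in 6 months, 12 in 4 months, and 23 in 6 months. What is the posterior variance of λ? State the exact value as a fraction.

Total count: 2 + 12 + 4 + 12 + 10 + 12 + 23 = 75.
Total exposure: 1 + 4 + 2 + 3 + 6 + 4 + 6 = 26 months.
By Gamma–Poisson conjugacy, the posterior is Gamma(α + Σx, β + Σt) = Gamma(23 + 75, 13 + 26) = Gamma(98, 39).
Posterior variance = α'/β'² = 98/1521.

98/1521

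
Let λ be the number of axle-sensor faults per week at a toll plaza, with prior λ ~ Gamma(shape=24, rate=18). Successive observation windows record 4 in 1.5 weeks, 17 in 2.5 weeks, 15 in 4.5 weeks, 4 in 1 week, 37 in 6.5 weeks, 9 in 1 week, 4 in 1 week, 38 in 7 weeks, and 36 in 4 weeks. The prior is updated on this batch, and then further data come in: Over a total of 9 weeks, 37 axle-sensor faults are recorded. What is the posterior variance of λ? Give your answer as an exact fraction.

Total count: 4 + 17 + 15 + 4 + 37 + 9 + 4 + 38 + 36 = 164.
Total exposure: 1.5 + 2.5 + 4.5 + 1 + 6.5 + 1 + 1 + 7 + 4 = 29 weeks.
After the first batch: Gamma(24 + 164, 18 + 29) = Gamma(188, 47).
Total count 37 over total exposure 9 weeks.
After the second batch: Gamma(188 + 37, 47 + 9) = Gamma(225, 56).
Posterior variance = α'/β'² = 225/3136.

225/3136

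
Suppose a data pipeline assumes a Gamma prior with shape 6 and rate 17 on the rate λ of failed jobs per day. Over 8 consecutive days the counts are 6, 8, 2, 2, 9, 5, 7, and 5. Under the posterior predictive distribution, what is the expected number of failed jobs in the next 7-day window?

Total count: 6 + 8 + 2 + 2 + 9 + 5 + 7 + 5 = 44.
Total exposure: 8 days.
Conjugate update: add total count to the shape and total exposure to the rate, giving Gamma(50, 25).
Predictive mean over a 7-day window = T·E[λ|data] = 7·50/25 = 14.

14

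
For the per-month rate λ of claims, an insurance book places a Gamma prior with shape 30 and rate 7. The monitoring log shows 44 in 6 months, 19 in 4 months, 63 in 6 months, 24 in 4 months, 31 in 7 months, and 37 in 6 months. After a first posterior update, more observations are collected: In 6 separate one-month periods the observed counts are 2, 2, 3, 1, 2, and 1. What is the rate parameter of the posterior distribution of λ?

46

Total count: 44 + 19 + 63 + 24 + 31 + 37 = 218.
Total exposure: 6 + 4 + 6 + 4 + 7 + 6 = 33 months.
After the first batch: Gamma(30 + 218, 7 + 33) = Gamma(248, 40).
Total count: 2 + 2 + 3 + 1 + 2 + 1 = 11.
Total exposure: 6 months.
After the second batch: Gamma(248 + 11, 40 + 6) = Gamma(259, 46).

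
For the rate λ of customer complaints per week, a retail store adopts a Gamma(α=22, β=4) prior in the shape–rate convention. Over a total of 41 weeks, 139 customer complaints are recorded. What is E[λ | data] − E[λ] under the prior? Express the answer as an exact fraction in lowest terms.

-173/90

Total count 139 over total exposure 41 weeks.
Conjugate update: add total count to the shape and total exposure to the rate, giving Gamma(161, 45).
Posterior mean = 161/45 = 161/45; prior mean = 22/4 = 11/2. Difference = 161/45 − 11/2 = -173/90.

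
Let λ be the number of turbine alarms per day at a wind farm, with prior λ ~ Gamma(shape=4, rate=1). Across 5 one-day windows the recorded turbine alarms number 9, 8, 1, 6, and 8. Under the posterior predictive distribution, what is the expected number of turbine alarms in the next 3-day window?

18

Total count: 9 + 8 + 1 + 6 + 8 = 32.
Total exposure: 5 days.
By Gamma–Poisson conjugacy, the posterior is Gamma(α + Σx, β + Σt) = Gamma(4 + 32, 1 + 5) = Gamma(36, 6).
Predictive mean over a 3-day window = T·E[λ|data] = 3·36/6 = 18.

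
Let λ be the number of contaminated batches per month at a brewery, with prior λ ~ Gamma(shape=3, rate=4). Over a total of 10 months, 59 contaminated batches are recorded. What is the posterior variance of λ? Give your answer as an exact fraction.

31/98

Total count 59 over total exposure 10 months.
Gamma(α, β) with Poisson data over total exposure Σt gives posterior Gamma(α+Σx, β+Σt) = Gamma(62, 14).
Posterior variance = α'/β'² = 62/196 = 31/98.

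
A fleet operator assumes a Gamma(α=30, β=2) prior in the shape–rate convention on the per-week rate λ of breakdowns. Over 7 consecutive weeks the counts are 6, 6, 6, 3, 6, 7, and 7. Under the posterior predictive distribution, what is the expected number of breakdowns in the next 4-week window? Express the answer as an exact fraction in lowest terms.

284/9

Total count: 6 + 6 + 6 + 3 + 6 + 7 + 7 = 41.
Total exposure: 7 weeks.
By Gamma–Poisson conjugacy, the posterior is Gamma(α + Σx, β + Σt) = Gamma(30 + 41, 2 + 7) = Gamma(71, 9).
Predictive mean over a 4-week window = T·E[λ|data] = 4·71/9 = 284/9.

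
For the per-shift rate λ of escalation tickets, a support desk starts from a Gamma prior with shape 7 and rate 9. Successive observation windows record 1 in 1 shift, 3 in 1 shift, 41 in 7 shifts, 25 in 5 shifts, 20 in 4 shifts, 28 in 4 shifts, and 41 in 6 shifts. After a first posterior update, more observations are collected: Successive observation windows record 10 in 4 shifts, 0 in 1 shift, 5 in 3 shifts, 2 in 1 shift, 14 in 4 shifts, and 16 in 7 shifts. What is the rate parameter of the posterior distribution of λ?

57

Total count: 1 + 3 + 41 + 25 + 20 + 28 + 41 = 159.
Total exposure: 1 + 1 + 7 + 5 + 4 + 4 + 6 = 28 shifts.
After the first batch: Gamma(7 + 159, 9 + 28) = Gamma(166, 37).
Total count: 10 + 0 + 5 + 2 + 14 + 16 = 47.
Total exposure: 4 + 1 + 3 + 1 + 4 + 7 = 20 shifts.
After the second batch: Gamma(166 + 47, 37 + 20) = Gamma(213, 57).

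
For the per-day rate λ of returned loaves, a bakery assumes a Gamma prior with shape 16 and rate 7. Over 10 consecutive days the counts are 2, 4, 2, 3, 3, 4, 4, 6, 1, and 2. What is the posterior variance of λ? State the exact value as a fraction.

47/289

Total count: 2 + 4 + 2 + 3 + 3 + 4 + 4 + 6 + 1 + 2 = 31.
Total exposure: 10 days.
Posterior: α' = 16 + 31 = 47, β' = 7 + 10 = 17.
Posterior variance = α'/β'² = 47/289.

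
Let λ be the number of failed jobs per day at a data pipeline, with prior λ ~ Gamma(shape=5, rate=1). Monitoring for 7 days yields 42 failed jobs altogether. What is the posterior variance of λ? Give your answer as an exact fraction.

Total count 42 over total exposure 7 days.
Gamma(α, β) with Poisson data over total exposure Σt gives posterior Gamma(α+Σx, β+Σt) = Gamma(47, 8).
Posterior variance = α'/β'² = 47/64.

47/64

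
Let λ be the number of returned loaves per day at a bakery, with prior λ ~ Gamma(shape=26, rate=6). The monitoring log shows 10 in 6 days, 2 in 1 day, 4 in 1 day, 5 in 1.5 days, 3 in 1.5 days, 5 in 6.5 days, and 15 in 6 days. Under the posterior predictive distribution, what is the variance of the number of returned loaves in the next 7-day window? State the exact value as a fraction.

71540/3481

Total count: 10 + 2 + 4 + 5 + 3 + 5 + 15 = 44.
Total exposure: 6 + 1 + 1 + 1.5 + 1.5 + 6.5 + 6 = 23.5 days.
By Gamma–Poisson conjugacy, the posterior is Gamma(α + Σx, β + Σt) = Gamma(26 + 44, 6 + 23.5) = Gamma(70, 59/2).
The posterior predictive for a window of length T is Negative Binomial with variance T·α'·(β'+T)/β'² = 7·70·(73/2)/(3481/4) = 71540/3481.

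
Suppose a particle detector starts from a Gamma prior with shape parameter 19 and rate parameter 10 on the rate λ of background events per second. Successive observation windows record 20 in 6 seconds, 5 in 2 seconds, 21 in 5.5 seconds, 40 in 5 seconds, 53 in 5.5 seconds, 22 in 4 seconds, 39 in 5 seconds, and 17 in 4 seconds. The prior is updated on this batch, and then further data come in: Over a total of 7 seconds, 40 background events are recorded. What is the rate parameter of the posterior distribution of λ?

54

Total count: 20 + 5 + 21 + 40 + 53 + 22 + 39 + 17 = 217.
Total exposure: 6 + 2 + 5.5 + 5 + 5.5 + 4 + 5 + 4 = 37 seconds.
After the first batch: Gamma(19 + 217, 10 + 37) = Gamma(236, 47).
Total count 40 over total exposure 7 seconds.
After the second batch: Gamma(236 + 40, 47 + 7) = Gamma(276, 54).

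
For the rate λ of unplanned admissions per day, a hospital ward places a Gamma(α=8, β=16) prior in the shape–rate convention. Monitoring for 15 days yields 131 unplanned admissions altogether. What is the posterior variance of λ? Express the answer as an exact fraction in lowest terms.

Total count 131 over total exposure 15 days.
By Gamma–Poisson conjugacy, the posterior is Gamma(α + Σx, β + Σt) = Gamma(8 + 131, 16 + 15) = Gamma(139, 31).
Posterior variance = α'/β'² = 139/961.

139/961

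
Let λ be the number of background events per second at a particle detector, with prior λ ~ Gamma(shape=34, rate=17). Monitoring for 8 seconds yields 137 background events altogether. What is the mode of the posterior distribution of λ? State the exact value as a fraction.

34/5

Total count 137 over total exposure 8 seconds.
The Gamma prior is conjugate for the Poisson rate, so λ | data ~ Gamma(34+137, 17+8) = Gamma(171, 25).
Posterior mode = (α'−1)/β' = 170/25 = 34/5.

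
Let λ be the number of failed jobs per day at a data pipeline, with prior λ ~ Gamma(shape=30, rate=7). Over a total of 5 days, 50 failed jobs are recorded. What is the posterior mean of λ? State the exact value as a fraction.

Total count 50 over total exposure 5 days.
Gamma(α, β) with Poisson data over total exposure Σt gives posterior Gamma(α+Σx, β+Σt) = Gamma(80, 12).
Posterior mean = α'/β' = 80/12 = 20/3.

20/3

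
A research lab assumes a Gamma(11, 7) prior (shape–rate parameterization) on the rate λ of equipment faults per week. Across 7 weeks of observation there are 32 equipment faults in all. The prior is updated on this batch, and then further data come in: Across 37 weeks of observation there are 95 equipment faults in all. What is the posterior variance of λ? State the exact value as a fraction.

46/867

Total count 32 over total exposure 7 weeks.
After the first batch: Gamma(11 + 32, 7 + 7) = Gamma(43, 14).
Total count 95 over total exposure 37 weeks.
After the second batch: Gamma(43 + 95, 14 + 37) = Gamma(138, 51).
Posterior variance = α'/β'² = 138/2601 = 46/867.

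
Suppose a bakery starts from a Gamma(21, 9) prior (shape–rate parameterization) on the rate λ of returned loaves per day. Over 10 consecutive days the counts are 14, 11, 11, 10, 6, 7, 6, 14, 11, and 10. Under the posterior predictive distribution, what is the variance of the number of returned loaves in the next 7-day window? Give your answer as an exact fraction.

Total count: 14 + 11 + 11 + 10 + 6 + 7 + 6 + 14 + 11 + 10 = 100.
Total exposure: 10 days.
Conjugate update: add total count to the shape and total exposure to the rate, giving Gamma(121, 19).
The posterior predictive for a window of length T is Negative Binomial with variance T·α'·(β'+T)/β'² = 7·121·26/361 = 22022/361.

22022/361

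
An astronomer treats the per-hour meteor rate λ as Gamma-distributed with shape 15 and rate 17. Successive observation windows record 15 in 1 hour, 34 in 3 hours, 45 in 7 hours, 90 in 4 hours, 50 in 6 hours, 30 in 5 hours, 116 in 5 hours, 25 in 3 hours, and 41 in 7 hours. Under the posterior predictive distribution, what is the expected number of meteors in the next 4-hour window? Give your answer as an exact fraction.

922/29

Total count: 15 + 34 + 45 + 90 + 50 + 30 + 116 + 25 + 41 = 446.
Total exposure: 1 + 3 + 7 + 4 + 6 + 5 + 5 + 3 + 7 = 41 hours.
Conjugate update: add total count to the shape and total exposure to the rate, giving Gamma(461, 58).
Predictive mean over a 4-hour window = T·E[λ|data] = 4·461/58 = 922/29.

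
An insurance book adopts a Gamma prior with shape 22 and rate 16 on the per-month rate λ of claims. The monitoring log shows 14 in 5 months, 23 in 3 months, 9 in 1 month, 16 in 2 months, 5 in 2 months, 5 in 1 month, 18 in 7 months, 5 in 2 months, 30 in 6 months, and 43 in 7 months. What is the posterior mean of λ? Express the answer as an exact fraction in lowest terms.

Total count: 14 + 23 + 9 + 16 + 5 + 5 + 18 + 5 + 30 + 43 = 168.
Total exposure: 5 + 3 + 1 + 2 + 2 + 1 + 7 + 2 + 6 + 7 = 36 months.
Conjugate update: add total count to the shape and total exposure to the rate, giving Gamma(190, 52).
Posterior mean = α'/β' = 190/52 = 95/26.

95/26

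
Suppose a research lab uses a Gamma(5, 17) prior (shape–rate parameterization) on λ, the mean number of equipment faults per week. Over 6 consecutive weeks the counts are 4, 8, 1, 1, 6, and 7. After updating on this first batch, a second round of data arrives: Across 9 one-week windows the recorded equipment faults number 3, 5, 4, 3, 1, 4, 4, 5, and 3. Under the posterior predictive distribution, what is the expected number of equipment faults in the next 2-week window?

Total count: 4 + 8 + 1 + 1 + 6 + 7 = 27.
Total exposure: 6 weeks.
After the first batch: Gamma(5 + 27, 17 + 6) = Gamma(32, 23).
Total count: 3 + 5 + 4 + 3 + 1 + 4 + 4 + 5 + 3 = 32.
Total exposure: 9 weeks.
After the second batch: Gamma(32 + 32, 23 + 9) = Gamma(64, 32).
Predictive mean over a 2-week window = T·E[λ|data] = 2·64/32 = 4.

4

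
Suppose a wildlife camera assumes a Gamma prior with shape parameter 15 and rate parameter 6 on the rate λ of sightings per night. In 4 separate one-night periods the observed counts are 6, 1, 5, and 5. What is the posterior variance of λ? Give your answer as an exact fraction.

Total count: 6 + 1 + 5 + 5 = 17.
Total exposure: 4 nights.
Gamma(α, β) with Poisson data over total exposure Σt gives posterior Gamma(α+Σx, β+Σt) = Gamma(32, 10).
Posterior variance = α'/β'² = 32/100 = 8/25.

8/25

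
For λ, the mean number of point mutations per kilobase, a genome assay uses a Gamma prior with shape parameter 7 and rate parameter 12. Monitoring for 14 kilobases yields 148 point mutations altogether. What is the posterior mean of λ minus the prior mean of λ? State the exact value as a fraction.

Total count 148 over total exposure 14 kilobases.
Conjugate update: add total count to the shape and total exposure to the rate, giving Gamma(155, 26).
Posterior mean = 155/26 = 155/26; prior mean = 7/12 = 7/12. Difference = 155/26 − 7/12 = 839/156.

839/156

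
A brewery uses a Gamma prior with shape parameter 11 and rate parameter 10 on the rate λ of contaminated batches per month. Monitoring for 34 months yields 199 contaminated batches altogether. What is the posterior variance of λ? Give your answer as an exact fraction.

Total count 199 over total exposure 34 months.
The Gamma prior is conjugate for the Poisson rate, so λ | data ~ Gamma(11+199, 10+34) = Gamma(210, 44).
Posterior variance = α'/β'² = 210/1936 = 105/968.

105/968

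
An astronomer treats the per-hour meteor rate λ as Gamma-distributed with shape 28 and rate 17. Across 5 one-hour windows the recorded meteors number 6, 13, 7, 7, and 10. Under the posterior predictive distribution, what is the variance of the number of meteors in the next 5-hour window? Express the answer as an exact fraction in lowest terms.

Total count: 6 + 13 + 7 + 7 + 10 = 43.
Total exposure: 5 hours.
Conjugate update: add total count to the shape and total exposure to the rate, giving Gamma(71, 22).
The posterior predictive for a window of length T is Negative Binomial with variance T·α'·(β'+T)/β'² = 5·71·27/484 = 9585/484.

9585/484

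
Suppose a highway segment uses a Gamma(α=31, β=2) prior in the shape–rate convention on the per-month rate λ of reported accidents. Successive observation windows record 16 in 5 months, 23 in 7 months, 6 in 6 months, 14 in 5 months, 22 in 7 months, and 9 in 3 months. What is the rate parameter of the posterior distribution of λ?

Total count: 16 + 23 + 6 + 14 + 22 + 9 = 90.
Total exposure: 5 + 7 + 6 + 5 + 7 + 3 = 33 months.
By Gamma–Poisson conjugacy, the posterior is Gamma(α + Σx, β + Σt) = Gamma(31 + 90, 2 + 33) = Gamma(121, 35).

35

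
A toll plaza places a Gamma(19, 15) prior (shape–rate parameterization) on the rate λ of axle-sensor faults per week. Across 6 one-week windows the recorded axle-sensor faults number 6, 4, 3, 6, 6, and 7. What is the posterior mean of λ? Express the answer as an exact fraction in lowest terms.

Total count: 6 + 4 + 3 + 6 + 6 + 7 = 32.
Total exposure: 6 weeks.
The Gamma prior is conjugate for the Poisson rate, so λ | data ~ Gamma(19+32, 15+6) = Gamma(51, 21).
Posterior mean = α'/β' = 51/21 = 17/7.

17/7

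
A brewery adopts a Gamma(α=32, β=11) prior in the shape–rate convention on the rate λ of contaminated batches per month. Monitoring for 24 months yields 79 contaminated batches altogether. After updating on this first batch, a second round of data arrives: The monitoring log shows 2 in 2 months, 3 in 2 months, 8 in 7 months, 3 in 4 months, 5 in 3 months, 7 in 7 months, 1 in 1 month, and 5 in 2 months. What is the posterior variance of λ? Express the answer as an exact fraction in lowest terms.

145/3969

Total count 79 over total exposure 24 months.
After the first batch: Gamma(32 + 79, 11 + 24) = Gamma(111, 35).
Total count: 2 + 3 + 8 + 3 + 5 + 7 + 1 + 5 = 34.
Total exposure: 2 + 2 + 7 + 4 + 3 + 7 + 1 + 2 = 28 months.
After the second batch: Gamma(111 + 34, 35 + 28) = Gamma(145, 63).
Posterior variance = α'/β'² = 145/3969.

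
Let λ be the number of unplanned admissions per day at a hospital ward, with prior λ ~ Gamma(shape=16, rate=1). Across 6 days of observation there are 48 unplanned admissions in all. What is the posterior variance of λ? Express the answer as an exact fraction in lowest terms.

Total count 48 over total exposure 6 days.
Conjugate update: add total count to the shape and total exposure to the rate, giving Gamma(64, 7).
Posterior variance = α'/β'² = 64/49.

64/49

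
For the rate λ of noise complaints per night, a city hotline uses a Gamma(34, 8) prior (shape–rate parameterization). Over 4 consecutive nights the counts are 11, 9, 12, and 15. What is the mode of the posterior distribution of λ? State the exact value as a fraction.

20/3

Total count: 11 + 9 + 12 + 15 = 47.
Total exposure: 4 nights.
Posterior: α' = 34 + 47 = 81, β' = 8 + 4 = 12.
Posterior mode = (α'−1)/β' = 80/12 = 20/3.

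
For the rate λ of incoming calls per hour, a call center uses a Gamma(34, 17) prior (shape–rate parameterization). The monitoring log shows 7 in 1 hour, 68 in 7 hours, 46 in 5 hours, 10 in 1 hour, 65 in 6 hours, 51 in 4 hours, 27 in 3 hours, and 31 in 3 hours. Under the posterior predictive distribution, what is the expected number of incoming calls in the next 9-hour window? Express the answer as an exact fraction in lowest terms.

3051/47

Total count: 7 + 68 + 46 + 10 + 65 + 51 + 27 + 31 = 305.
Total exposure: 1 + 7 + 5 + 1 + 6 + 4 + 3 + 3 = 30 hours.
The Gamma prior is conjugate for the Poisson rate, so λ | data ~ Gamma(34+305, 17+30) = Gamma(339, 47).
Predictive mean over a 9-hour window = T·E[λ|data] = 9·339/47 = 3051/47.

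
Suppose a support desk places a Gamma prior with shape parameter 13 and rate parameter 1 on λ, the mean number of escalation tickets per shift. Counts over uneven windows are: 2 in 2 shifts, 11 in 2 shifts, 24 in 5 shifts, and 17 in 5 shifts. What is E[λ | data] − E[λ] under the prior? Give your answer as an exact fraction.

Total count: 2 + 11 + 24 + 17 = 54.
Total exposure: 2 + 2 + 5 + 5 = 14 shifts.
Gamma(α, β) with Poisson data over total exposure Σt gives posterior Gamma(α+Σx, β+Σt) = Gamma(67, 15).
Posterior mean = 67/15 = 67/15; prior mean = 13/1 = 13. Difference = 67/15 − 13 = -128/15.

-128/15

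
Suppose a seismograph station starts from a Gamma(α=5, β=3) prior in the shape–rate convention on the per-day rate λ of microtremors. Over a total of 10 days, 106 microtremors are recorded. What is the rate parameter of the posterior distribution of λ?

Total count 106 over total exposure 10 days.
By Gamma–Poisson conjugacy, the posterior is Gamma(α + Σx, β + Σt) = Gamma(5 + 106, 3 + 10) = Gamma(111, 13).

13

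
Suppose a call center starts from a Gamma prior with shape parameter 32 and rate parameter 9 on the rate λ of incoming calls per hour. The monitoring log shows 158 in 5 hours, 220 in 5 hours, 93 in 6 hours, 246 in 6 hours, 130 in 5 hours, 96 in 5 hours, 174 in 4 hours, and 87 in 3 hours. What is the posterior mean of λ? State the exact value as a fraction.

Total count: 158 + 220 + 93 + 246 + 130 + 96 + 174 + 87 = 1204.
Total exposure: 5 + 5 + 6 + 6 + 5 + 5 + 4 + 3 = 39 hours.
By Gamma–Poisson conjugacy, the posterior is Gamma(α + Σx, β + Σt) = Gamma(32 + 1204, 9 + 39) = Gamma(1236, 48).
Posterior mean = α'/β' = 1236/48 = 103/4.

103/4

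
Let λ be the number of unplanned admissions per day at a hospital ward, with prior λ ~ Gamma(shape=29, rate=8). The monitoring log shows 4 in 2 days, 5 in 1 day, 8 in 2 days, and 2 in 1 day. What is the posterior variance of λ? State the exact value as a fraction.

Total count: 4 + 5 + 8 + 2 = 19.
Total exposure: 2 + 1 + 2 + 1 = 6 days.
Posterior: α' = 29 + 19 = 48, β' = 8 + 6 = 14.
Posterior variance = α'/β'² = 48/196 = 12/49.

12/49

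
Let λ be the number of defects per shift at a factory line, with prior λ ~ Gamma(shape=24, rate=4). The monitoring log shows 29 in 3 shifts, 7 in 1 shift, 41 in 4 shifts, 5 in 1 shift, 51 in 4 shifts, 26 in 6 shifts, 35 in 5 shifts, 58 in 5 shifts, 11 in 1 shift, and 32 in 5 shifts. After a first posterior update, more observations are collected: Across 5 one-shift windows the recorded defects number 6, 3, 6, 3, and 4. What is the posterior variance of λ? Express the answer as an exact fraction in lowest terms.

31/176

Total count: 29 + 7 + 41 + 5 + 51 + 26 + 35 + 58 + 11 + 32 = 295.
Total exposure: 3 + 1 + 4 + 1 + 4 + 6 + 5 + 5 + 1 + 5 = 35 shifts.
After the first batch: Gamma(24 + 295, 4 + 35) = Gamma(319, 39).
Total count: 6 + 3 + 6 + 3 + 4 = 22.
Total exposure: 5 shifts.
After the second batch: Gamma(319 + 22, 39 + 5) = Gamma(341, 44).
Posterior variance = α'/β'² = 341/1936 = 31/176.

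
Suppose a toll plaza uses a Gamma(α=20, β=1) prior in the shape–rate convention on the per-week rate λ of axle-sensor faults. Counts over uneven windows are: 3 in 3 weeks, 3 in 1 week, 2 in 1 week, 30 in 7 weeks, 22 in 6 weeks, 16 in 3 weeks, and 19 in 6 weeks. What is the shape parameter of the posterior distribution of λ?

115

Total count: 3 + 3 + 2 + 30 + 22 + 16 + 19 = 95.
Total exposure: 3 + 1 + 1 + 7 + 6 + 3 + 6 = 27 weeks.
Posterior: α' = 20 + 95 = 115, β' = 1 + 27 = 28.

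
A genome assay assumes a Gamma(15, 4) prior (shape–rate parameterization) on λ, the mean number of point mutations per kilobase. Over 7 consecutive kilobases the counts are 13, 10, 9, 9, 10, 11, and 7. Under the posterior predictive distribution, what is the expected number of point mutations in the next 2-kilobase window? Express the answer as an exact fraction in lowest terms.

Total count: 13 + 10 + 9 + 9 + 10 + 11 + 7 = 69.
Total exposure: 7 kilobases.
Posterior: α' = 15 + 69 = 84, β' = 4 + 7 = 11.
Predictive mean over a 2-kilobase window = T·E[λ|data] = 2·84/11 = 168/11.

168/11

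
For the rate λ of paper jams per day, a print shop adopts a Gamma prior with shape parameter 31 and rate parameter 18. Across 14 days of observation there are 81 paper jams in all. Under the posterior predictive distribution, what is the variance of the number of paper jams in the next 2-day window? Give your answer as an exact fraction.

Total count 81 over total exposure 14 days.
The Gamma prior is conjugate for the Poisson rate, so λ | data ~ Gamma(31+81, 18+14) = Gamma(112, 32).
The posterior predictive for a window of length T is Negative Binomial with variance T·α'·(β'+T)/β'² = 2·112·34/1024 = 119/16.

119/16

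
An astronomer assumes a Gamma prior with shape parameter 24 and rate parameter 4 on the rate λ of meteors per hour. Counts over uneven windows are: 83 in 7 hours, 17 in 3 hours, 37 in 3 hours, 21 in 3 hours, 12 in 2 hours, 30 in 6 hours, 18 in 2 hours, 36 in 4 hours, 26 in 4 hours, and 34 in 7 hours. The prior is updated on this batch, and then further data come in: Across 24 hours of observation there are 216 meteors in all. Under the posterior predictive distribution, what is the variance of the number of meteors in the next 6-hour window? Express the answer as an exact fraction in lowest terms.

27700/529

Total count: 83 + 17 + 37 + 21 + 12 + 30 + 18 + 36 + 26 + 34 = 314.
Total exposure: 7 + 3 + 3 + 3 + 2 + 6 + 2 + 4 + 4 + 7 = 41 hours.
After the first batch: Gamma(24 + 314, 4 + 41) = Gamma(338, 45).
Total count 216 over total exposure 24 hours.
After the second batch: Gamma(338 + 216, 45 + 24) = Gamma(554, 69).
The posterior predictive for a window of length T is Negative Binomial with variance T·α'·(β'+T)/β'² = 6·554·75/4761 = 27700/529.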